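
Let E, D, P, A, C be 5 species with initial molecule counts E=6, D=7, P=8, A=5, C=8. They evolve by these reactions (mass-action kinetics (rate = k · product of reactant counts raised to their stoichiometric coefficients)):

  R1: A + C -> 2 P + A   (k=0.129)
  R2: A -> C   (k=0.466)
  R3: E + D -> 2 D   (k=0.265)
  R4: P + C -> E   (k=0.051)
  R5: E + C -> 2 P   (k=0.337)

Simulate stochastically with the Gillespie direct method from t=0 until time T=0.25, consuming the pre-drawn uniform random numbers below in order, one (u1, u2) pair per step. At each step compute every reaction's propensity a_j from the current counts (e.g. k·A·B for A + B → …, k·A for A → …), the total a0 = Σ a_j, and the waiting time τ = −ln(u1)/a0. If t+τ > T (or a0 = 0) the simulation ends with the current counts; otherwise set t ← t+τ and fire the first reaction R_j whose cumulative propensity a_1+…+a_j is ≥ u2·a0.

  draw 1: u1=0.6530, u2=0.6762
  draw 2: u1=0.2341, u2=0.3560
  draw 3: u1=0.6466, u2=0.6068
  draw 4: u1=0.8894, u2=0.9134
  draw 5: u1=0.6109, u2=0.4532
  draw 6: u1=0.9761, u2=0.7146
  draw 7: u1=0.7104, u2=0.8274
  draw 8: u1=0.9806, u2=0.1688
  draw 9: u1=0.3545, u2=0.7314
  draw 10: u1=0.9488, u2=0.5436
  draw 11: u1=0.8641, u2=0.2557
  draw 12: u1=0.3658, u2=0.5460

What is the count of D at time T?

D at T = 11

t=0.000: E=6 D=7 P=8 A=5 C=8
Draw 1: a1=5.160, a2=2.330, a3=11.130, a4=3.264, a5=16.176, a0=38.060; τ=−ln(0.6530)/38.060=0.011 → t=0.011; u2·a0=0.6762·38.060=25.736; a1+…+a4=21.884 < 25.736 ≤ a1+…+a5=38.060 → R5 fires; E=5 D=7 P=10 A=5 C=7
Draw 2: a1=4.515, a2=2.330, a3=9.275, a4=3.570, a5=11.795, a0=31.485; τ=−ln(0.2341)/31.485=0.046 → t=0.057; u2·a0=0.3560·31.485=11.209; a1+a2=6.845 < 11.209 ≤ a1+…+a3=16.120 → R3 fires; E=4 D=8 P=10 A=5 C=7
Draw 3: a1=4.515, a2=2.330, a3=8.480, a4=3.570, a5=9.436, a0=28.331; τ=−ln(0.6466)/28.331=0.015 → t=0.073; u2·a0=0.6068·28.331=17.191; a1+…+a3=15.325 < 17.191 ≤ a1+…+a4=18.895 → R4 fires; E=5 D=8 P=9 A=5 C=6
Draw 4: a1=3.870, a2=2.330, a3=10.600, a4=2.754, a5=10.110, a0=29.664; τ=−ln(0.8894)/29.664=0.004 → t=0.077; u2·a0=0.9134·29.664=27.095; a1+…+a4=19.554 < 27.095 ≤ a1+…+a5=29.664 → R5 fires; E=4 D=8 P=11 A=5 C=5
Draw 5: a1=3.225, a2=2.330, a3=8.480, a4=2.805, a5=6.740, a0=23.580; τ=−ln(0.6109)/23.580=0.021 → t=0.098; u2·a0=0.4532·23.580=10.686; a1+a2=5.555 < 10.686 ≤ a1+…+a3=14.035 → R3 fires; E=3 D=9 P=11 A=5 C=5
Draw 6: a1=3.225, a2=2.330, a3=7.155, a4=2.805, a5=5.055, a0=20.570; τ=−ln(0.9761)/20.570=0.001 → t=0.099; u2·a0=0.7146·20.570=14.699; a1+…+a3=12.710 < 14.699 ≤ a1+…+a4=15.515 → R4 fires; E=4 D=9 P=10 A=5 C=4
Draw 7: a1=2.580, a2=2.330, a3=9.540, a4=2.040, a5=5.392, a0=21.882; τ=−ln(0.7104)/21.882=0.016 → t=0.114; u2·a0=0.8274·21.882=18.105; a1+…+a4=16.490 < 18.105 ≤ a1+…+a5=21.882 → R5 fires; E=3 D=9 P=12 A=5 C=3
Draw 8: a1=1.935, a2=2.330, a3=7.155, a4=1.836, a5=3.033, a0=16.289; τ=−ln(0.9806)/16.289=0.001 → t=0.116; u2·a0=0.1688·16.289=2.750; a1=1.935 < 2.750 ≤ a1+a2=4.265 → R2 fires; E=3 D=9 P=12 A=4 C=4
Draw 9: a1=2.064, a2=1.864, a3=7.155, a4=2.448, a5=4.044, a0=17.575; τ=−ln(0.3545)/17.575=0.059 → t=0.175; u2·a0=0.7314·17.575=12.854; a1+…+a3=11.083 < 12.854 ≤ a1+…+a4=13.531 → R4 fires; E=4 D=9 P=11 A=4 C=3
Draw 10: a1=1.548, a2=1.864, a3=9.540, a4=1.683, a5=4.044, a0=18.679; τ=−ln(0.9488)/18.679=0.003 → t=0.177; u2·a0=0.5436·18.679=10.154; a1+a2=3.412 < 10.154 ≤ a1+…+a3=12.952 → R3 fires; E=3 D=10 P=11 A=4 C=3
Draw 11: a1=1.548, a2=1.864, a3=7.950, a4=1.683, a5=3.033, a0=16.078; τ=−ln(0.8641)/16.078=0.009 → t=0.186; u2·a0=0.2557·16.078=4.111; a1+a2=3.412 < 4.111 ≤ a1+…+a3=11.362 → R3 fires; E=2 D=11 P=11 A=4 C=3
Draw 12: a1=1.548, a2=1.864, a3=5.830, a4=1.683, a5=2.022, a0=12.947; τ=−ln(0.3658)/12.947=0.078 → t=0.264 > T=0.25: stop.
Read off D at T=0.25: 11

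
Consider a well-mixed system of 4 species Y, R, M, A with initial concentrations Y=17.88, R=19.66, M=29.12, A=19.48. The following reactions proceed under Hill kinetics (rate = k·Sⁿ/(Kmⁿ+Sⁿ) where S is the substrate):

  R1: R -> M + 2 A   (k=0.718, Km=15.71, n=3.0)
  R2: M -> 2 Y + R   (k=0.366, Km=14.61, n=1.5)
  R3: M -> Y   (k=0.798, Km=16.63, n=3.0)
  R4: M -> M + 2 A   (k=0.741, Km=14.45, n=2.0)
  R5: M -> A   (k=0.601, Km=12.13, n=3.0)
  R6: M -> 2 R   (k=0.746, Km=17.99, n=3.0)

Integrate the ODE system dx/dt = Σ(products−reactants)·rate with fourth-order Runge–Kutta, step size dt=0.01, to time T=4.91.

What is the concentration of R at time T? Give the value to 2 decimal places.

R at T = 23.72

RK4 with dt=0.01: 491 steps to T=4.91. Trajectory (selected grid times):
t=0.00: Y=17.88 R=19.66 M=29.12 A=19.48
t=0.55: Y=18.54 R=20.20 M=28.23 A=20.97
t=1.09: Y=19.18 R=20.71 M=27.39 A=22.43
t=1.64: Y=19.83 R=21.21 M=26.55 A=23.92
t=2.18: Y=20.45 R=21.68 M=25.74 A=25.39
t=2.73: Y=21.07 R=22.13 M=24.95 A=26.88
t=3.27: Y=21.67 R=22.56 M=24.19 A=28.34
t=3.82: Y=22.27 R=22.97 M=23.45 A=29.82
t=4.36: Y=22.85 R=23.36 M=22.74 A=31.27
t=4.91: Y=23.42 R=23.72 M=22.05 A=32.74
Read off R at T=4.91: 23.72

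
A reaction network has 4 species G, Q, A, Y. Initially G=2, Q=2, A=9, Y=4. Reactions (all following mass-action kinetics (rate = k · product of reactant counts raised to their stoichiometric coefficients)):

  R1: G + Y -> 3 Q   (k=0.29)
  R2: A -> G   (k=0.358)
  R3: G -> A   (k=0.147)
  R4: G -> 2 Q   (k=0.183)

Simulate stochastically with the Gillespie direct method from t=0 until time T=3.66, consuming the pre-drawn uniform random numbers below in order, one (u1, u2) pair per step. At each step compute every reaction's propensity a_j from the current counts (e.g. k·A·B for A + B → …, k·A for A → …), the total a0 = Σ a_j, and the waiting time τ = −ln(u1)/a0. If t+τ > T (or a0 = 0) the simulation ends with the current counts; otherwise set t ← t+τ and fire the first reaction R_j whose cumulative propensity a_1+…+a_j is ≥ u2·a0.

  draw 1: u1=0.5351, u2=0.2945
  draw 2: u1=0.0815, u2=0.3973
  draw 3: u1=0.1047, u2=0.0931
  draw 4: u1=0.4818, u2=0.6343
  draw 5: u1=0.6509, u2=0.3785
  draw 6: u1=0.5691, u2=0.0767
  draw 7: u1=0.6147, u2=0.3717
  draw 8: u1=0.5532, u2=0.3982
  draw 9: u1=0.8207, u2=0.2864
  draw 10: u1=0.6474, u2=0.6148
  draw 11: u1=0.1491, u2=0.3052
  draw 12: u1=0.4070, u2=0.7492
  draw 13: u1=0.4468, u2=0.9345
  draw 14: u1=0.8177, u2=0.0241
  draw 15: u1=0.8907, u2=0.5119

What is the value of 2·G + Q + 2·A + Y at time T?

Value at T = 28

Check how each reaction changes W = 2·G + Q + 2·A + Y (weight of products minus weight of reactants):
R1: G + Y -> 3 Q: (1·3) − (2·1 + 1·1) = 3 − 3 = 0
R2: A -> G: (2·1) − (2·1) = 2 − 2 = 0
R3: G -> A: (2·1) − (2·1) = 2 − 2 = 0
R4: G -> 2 Q: (1·2) − (2·1) = 2 − 2 = 0
Every reaction leaves W unchanged, so W is conserved and no simulation is needed: W(T) = W(0) = 2·2 + 2 + 2·9 + 4 = 28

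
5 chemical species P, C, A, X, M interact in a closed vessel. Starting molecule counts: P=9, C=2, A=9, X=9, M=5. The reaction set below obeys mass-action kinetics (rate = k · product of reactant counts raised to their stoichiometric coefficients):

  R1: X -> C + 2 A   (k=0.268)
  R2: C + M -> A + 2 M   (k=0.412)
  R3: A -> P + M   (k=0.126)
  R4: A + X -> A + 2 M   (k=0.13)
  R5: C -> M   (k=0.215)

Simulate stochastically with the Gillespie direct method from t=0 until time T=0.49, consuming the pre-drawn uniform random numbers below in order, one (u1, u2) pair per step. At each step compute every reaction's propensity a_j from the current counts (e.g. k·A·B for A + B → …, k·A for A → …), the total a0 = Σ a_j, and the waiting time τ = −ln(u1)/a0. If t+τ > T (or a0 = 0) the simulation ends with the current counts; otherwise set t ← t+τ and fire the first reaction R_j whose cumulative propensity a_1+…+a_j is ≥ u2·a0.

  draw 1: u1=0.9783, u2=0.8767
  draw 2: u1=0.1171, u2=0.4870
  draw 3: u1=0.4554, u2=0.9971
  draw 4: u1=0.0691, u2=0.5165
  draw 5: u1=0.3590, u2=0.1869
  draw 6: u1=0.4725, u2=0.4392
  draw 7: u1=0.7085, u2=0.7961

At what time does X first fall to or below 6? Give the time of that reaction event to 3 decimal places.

t=0.000: P=9 C=2 A=9 X=9 M=5
Draw 1: a1=2.412, a2=4.120, a3=1.134, a4=10.530, a5=0.430, a0=18.626; τ=−ln(0.9783)/18.626=0.001 → t=0.001; u2·a0=0.8767·18.626=16.329; a1+…+a3=7.666 < 16.329 ≤ a1+…+a4=18.196 → R4 fires; P=9 C=2 A=9 X=8 M=7
Draw 2: a1=2.144, a2=5.768, a3=1.134, a4=9.360, a5=0.430, a0=18.836; τ=−ln(0.1171)/18.836=0.114 → t=0.115; u2·a0=0.4870·18.836=9.173; a1+…+a3=9.046 < 9.173 ≤ a1+…+a4=18.406 → R4 fires; P=9 C=2 A=9 X=7 M=9
Draw 3: a1=1.876, a2=7.416, a3=1.134, a4=8.190, a5=0.430, a0=19.046; τ=−ln(0.4554)/19.046=0.041 → t=0.156; u2·a0=0.9971·19.046=18.991; a1+…+a4=18.616 < 18.991 ≤ a1+…+a5=19.046 → R5 fires; P=9 C=1 A=9 X=7 M=10
Draw 4: a1=1.876, a2=4.120, a3=1.134, a4=8.190, a5=0.215, a0=15.535; τ=−ln(0.0691)/15.535=0.172 → t=0.328; u2·a0=0.5165·15.535=8.024; a1+…+a3=7.130 < 8.024 ≤ a1+…+a4=15.320 → R4 fires; P=9 C=1 A=9 X=6 M=12
Draw 5: a1=1.608, a2=4.944, a3=1.134, a4=7.020, a5=0.215, a0=14.921; τ=−ln(0.3590)/14.921=0.069 → t=0.397; u2·a0=0.1869·14.921=2.789; a1=1.608 < 2.789 ≤ a1+a2=6.552 → R2 fires; P=9 C=0 A=10 X=6 M=13
Draw 6: a1=1.608, a2=0.000, a3=1.260, a4=7.800, a5=0.000, a0=10.668; τ=−ln(0.4725)/10.668=0.070 → t=0.467; u2·a0=0.4392·10.668=4.685; a1+…+a3=2.868 < 4.685 ≤ a1+…+a4=10.668 → R4 fires; P=9 C=0 A=10 X=5 M=15
Draw 7: a1=1.340, a2=0.000, a3=1.260, a4=6.500, a5=0.000, a0=9.100; τ=−ln(0.7085)/9.100=0.038 → t=0.505 > T=0.49: stop.
X first becomes ≤ 6 when it reaches 6 at the event at t=0.328.

Threshold first reached at t = 0.328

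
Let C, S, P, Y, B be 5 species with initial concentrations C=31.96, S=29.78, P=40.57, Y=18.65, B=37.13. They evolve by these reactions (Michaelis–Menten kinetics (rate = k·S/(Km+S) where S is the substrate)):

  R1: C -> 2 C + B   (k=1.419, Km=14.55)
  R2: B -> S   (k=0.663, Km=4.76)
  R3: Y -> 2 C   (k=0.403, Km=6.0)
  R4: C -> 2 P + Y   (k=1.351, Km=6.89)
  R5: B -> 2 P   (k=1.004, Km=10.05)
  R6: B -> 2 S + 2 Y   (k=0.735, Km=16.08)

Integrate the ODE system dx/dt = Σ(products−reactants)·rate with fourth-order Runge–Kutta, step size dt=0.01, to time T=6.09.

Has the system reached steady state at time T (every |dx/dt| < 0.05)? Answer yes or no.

Steady state at T: no

RK4 with dt=0.01: 609 steps to T=6.09. Trajectory (selected grid times):
t=0.00: C=31.96 S=29.78 P=40.57 Y=18.65 B=37.13
t=0.68: C=32.29 S=30.87 P=43.16 Y=19.89 B=36.51
t=1.35: C=32.61 S=31.95 P=45.70 Y=21.11 B=35.91
t=2.03: C=32.95 S=33.04 P=48.28 Y=22.35 B=35.30
t=2.71: C=33.30 S=34.12 P=50.87 Y=23.57 B=34.70
t=3.38: C=33.64 S=35.18 P=53.41 Y=24.78 B=34.12
t=4.06: C=34.00 S=36.25 P=55.99 Y=26.00 B=33.53
t=4.74: C=34.36 S=37.32 P=58.57 Y=27.21 B=32.95
t=5.41: C=34.71 S=38.37 P=61.10 Y=28.41 B=32.39
t=6.09: C=35.08 S=39.43 P=63.68 Y=29.61 B=31.83
Rates at T: R1=1.0030, R2=0.5767, R3=0.3351, R4=1.1292, R5=0.7630, R6=0.4883
dx/dt at T (Σ net stoichiometry × rate): C=+0.5440, S=+1.5533, P=+3.7845, Y=+1.7707, B=-0.8251
Largest |dx/dt| is |+3.7845| (P) ≥ 0.05 → not steady.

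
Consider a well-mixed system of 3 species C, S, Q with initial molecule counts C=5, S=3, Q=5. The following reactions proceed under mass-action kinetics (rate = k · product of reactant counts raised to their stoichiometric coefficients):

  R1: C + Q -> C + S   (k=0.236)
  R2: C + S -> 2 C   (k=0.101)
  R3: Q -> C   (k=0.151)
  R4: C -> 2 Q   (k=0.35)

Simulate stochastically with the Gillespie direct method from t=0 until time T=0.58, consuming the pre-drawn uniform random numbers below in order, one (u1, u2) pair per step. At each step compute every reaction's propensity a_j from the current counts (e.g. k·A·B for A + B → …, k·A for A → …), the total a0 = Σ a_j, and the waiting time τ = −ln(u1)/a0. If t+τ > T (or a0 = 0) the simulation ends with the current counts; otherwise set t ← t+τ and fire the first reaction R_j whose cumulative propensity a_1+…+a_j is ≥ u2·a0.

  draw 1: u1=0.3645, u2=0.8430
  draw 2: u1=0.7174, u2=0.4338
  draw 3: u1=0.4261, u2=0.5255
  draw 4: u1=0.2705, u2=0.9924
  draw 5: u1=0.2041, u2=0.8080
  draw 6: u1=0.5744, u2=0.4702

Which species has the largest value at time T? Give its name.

Dominant species at T: Q

t=0.000: C=5 S=3 Q=5
Draw 1: a1=5.900, a2=1.515, a3=0.755, a4=1.750, a0=9.920; τ=−ln(0.3645)/9.920=0.102 → t=0.102; u2·a0=0.8430·9.920=8.363; a1+…+a3=8.170 < 8.363 ≤ a1+…+a4=9.920 → R4 fires; C=4 S=3 Q=7
Draw 2: a1=6.608, a2=1.212, a3=1.057, a4=1.400, a0=10.277; τ=−ln(0.7174)/10.277=0.032 → t=0.134; u2·a0=0.4338·10.277=4.458 ≤ a1=6.608 → R1 fires; C=4 S=4 Q=6
Draw 3: a1=5.664, a2=1.616, a3=0.906, a4=1.400, a0=9.586; τ=−ln(0.4261)/9.586=0.089 → t=0.223; u2·a0=0.5255·9.586=5.037 ≤ a1=5.664 → R1 fires; C=4 S=5 Q=5
Draw 4: a1=4.720, a2=2.020, a3=0.755, a4=1.400, a0=8.895; τ=−ln(0.2705)/8.895=0.147 → t=0.370; u2·a0=0.9924·8.895=8.827; a1+…+a3=7.495 < 8.827 ≤ a1+…+a4=8.895 → R4 fires; C=3 S=5 Q=7
Draw 5: a1=4.956, a2=1.515, a3=1.057, a4=1.050, a0=8.578; τ=−ln(0.2041)/8.578=0.185 → t=0.555; u2·a0=0.8080·8.578=6.931; a1+a2=6.471 < 6.931 ≤ a1+…+a3=7.528 → R3 fires; C=4 S=5 Q=6
Draw 6: a1=5.664, a2=2.020, a3=0.906, a4=1.400, a0=9.990; τ=−ln(0.5744)/9.990=0.055 → t=0.611 > T=0.58: stop.
At T=0.58: C=4 S=5 Q=6; the largest is Q.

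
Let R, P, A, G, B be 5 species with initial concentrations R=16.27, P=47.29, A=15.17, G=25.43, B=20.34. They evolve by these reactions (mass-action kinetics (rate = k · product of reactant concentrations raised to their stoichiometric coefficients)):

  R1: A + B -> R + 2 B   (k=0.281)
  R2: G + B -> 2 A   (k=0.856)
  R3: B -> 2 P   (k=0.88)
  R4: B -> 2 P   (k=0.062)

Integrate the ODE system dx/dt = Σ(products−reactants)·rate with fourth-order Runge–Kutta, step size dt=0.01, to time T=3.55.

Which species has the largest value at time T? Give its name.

RK4 with dt=0.01: 355 steps to T=3.55. Trajectory (selected grid times):
t=0.00: R=16.27 P=47.29 A=15.17 G=25.43 B=20.34
t=0.39: R=77.46 P=66.95 A=4.83 G=0.00 B=46.27
t=0.79: R=82.26 P=98.52 A=0.04 G=0.00 B=35.28
t=1.18: R=82.30 P=120.23 A=0.00 G=0.00 B=24.47
t=1.58: R=82.30 P=135.60 A=0.00 G=0.00 B=16.79
t=1.97: R=82.30 P=145.92 A=0.00 G=0.00 B=11.63
t=2.37: R=82.30 P=153.22 A=0.00 G=0.00 B=7.98
t=2.76: R=82.30 P=158.12 A=0.00 G=0.00 B=5.52
t=3.16: R=82.30 P=161.59 A=0.00 G=0.00 B=3.79
t=3.55: R=82.30 P=163.92 A=0.00 G=0.00 B=2.62
At T=3.55: R=82.30 P=163.92 A=0.00 G=0.00 B=2.62; the largest is P.

Dominant species at T: P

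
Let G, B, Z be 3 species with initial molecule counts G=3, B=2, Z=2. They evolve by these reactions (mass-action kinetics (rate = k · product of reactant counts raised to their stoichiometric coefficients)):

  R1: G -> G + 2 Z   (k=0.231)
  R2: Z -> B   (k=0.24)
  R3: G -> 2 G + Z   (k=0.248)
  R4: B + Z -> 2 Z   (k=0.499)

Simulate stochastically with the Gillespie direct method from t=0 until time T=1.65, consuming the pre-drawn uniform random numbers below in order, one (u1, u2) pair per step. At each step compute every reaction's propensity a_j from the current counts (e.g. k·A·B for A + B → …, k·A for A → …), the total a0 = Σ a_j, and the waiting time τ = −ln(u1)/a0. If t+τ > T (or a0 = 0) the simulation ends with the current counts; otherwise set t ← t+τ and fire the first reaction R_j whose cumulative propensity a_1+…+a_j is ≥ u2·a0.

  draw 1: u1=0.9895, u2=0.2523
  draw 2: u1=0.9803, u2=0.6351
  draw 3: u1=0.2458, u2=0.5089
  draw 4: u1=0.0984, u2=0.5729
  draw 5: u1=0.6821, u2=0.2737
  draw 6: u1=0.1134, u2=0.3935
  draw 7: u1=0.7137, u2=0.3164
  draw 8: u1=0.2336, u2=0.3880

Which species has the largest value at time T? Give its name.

Dominant species at T: G

t=0.000: G=3 B=2 Z=2
Draw 1: a1=0.693, a2=0.480, a3=0.744, a4=1.996, a0=3.913; τ=−ln(0.9895)/3.913=0.003 → t=0.003; u2·a0=0.2523·3.913=0.987; a1=0.693 < 0.987 ≤ a1+a2=1.173 → R2 fires; G=3 B=3 Z=1
Draw 2: a1=0.693, a2=0.240, a3=0.744, a4=1.497, a0=3.174; τ=−ln(0.9803)/3.174=0.006 → t=0.009; u2·a0=0.6351·3.174=2.016; a1+…+a3=1.677 < 2.016 ≤ a1+…+a4=3.174 → R4 fires; G=3 B=2 Z=2
Draw 3: a1=0.693, a2=0.480, a3=0.744, a4=1.996, a0=3.913; τ=−ln(0.2458)/3.913=0.359 → t=0.368; u2·a0=0.5089·3.913=1.991; a1+…+a3=1.917 < 1.991 ≤ a1+…+a4=3.913 → R4 fires; G=3 B=1 Z=3
Draw 4: a1=0.693, a2=0.720, a3=0.744, a4=1.497, a0=3.654; τ=−ln(0.0984)/3.654=0.635 → t=1.002; u2·a0=0.5729·3.654=2.093; a1+a2=1.413 < 2.093 ≤ a1+…+a3=2.157 → R3 fires; G=4 B=1 Z=4
Draw 5: a1=0.924, a2=0.960, a3=0.992, a4=1.996, a0=4.872; τ=−ln(0.6821)/4.872=0.079 → t=1.081; u2·a0=0.2737·4.872=1.333; a1=0.924 < 1.333 ≤ a1+a2=1.884 → R2 fires; G=4 B=2 Z=3
Draw 6: a1=0.924, a2=0.720, a3=0.992, a4=2.994, a0=5.630; τ=−ln(0.1134)/5.630=0.387 → t=1.467; u2·a0=0.3935·5.630=2.215; a1+a2=1.644 < 2.215 ≤ a1+…+a3=2.636 → R3 fires; G=5 B=2 Z=4
Draw 7: a1=1.155, a2=0.960, a3=1.240, a4=3.992, a0=7.347; τ=−ln(0.7137)/7.347=0.046 → t=1.513; u2·a0=0.3164·7.347=2.325; a1+a2=2.115 < 2.325 ≤ a1+…+a3=3.355 → R3 fires; G=6 B=2 Z=5
Draw 8: a1=1.386, a2=1.200, a3=1.488, a4=4.990, a0=9.064; τ=−ln(0.2336)/9.064=0.160 → t=1.674 > T=1.65: stop.
At T=1.65: G=6 B=2 Z=5; the largest is G.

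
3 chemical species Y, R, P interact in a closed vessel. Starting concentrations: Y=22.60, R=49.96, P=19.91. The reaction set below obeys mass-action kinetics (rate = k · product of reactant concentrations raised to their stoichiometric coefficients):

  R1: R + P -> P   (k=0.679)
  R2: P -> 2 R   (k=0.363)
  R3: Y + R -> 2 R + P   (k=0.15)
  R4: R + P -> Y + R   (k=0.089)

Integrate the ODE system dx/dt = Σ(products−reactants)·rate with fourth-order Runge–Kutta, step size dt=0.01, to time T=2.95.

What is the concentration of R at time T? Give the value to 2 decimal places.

R at T = 1.48

RK4 with dt=0.01: 295 steps to T=2.95. Trajectory (selected grid times):
t=0.00: Y=22.60 R=49.96 P=19.91
t=0.33: Y=17.95 R=2.15 P=21.89
t=0.66: Y=17.54 R=1.34 P=19.80
t=0.98: Y=17.15 R=1.35 P=18.00
t=1.31: Y=16.70 R=1.37 P=16.40
t=1.64: Y=16.21 R=1.39 P=15.01
t=1.97: Y=15.69 R=1.42 P=13.80
t=2.29: Y=15.17 R=1.44 P=12.78
t=2.62: Y=14.63 R=1.46 P=11.85
t=2.95: Y=14.08 R=1.48 P=11.03
Read off R at T=2.95: 1.48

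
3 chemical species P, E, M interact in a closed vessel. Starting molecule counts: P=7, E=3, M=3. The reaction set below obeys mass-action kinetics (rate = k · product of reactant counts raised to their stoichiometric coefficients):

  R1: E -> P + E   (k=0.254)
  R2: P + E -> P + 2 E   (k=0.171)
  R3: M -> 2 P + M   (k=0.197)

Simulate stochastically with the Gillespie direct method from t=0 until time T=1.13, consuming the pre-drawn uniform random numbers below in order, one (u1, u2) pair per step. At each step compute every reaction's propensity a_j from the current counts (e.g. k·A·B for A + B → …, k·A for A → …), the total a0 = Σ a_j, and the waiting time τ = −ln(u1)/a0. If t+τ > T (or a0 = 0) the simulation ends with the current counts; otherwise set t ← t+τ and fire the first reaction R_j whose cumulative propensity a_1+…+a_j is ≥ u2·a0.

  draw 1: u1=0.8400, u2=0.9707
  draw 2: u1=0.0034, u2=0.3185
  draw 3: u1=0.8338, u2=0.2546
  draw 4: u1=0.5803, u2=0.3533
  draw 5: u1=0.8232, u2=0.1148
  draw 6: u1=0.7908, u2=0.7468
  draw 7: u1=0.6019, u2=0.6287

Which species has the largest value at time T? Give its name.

Dominant species at T: P

t=0.000: P=7 E=3 M=3
Draw 1: a1=0.762, a2=3.591, a3=0.591, a0=4.944; τ=−ln(0.8400)/4.944=0.035 → t=0.035; u2·a0=0.9707·4.944=4.799; a1+a2=4.353 < 4.799 ≤ a1+…+a3=4.944 → R3 fires; P=9 E=3 M=3
Draw 2: a1=0.762, a2=4.617, a3=0.591, a0=5.970; τ=−ln(0.0034)/5.970=0.952 → t=0.987; u2·a0=0.3185·5.970=1.901; a1=0.762 < 1.901 ≤ a1+a2=5.379 → R2 fires; P=9 E=4 M=3
Draw 3: a1=1.016, a2=6.156, a3=0.591, a0=7.763; τ=−ln(0.8338)/7.763=0.023 → t=1.011; u2·a0=0.2546·7.763=1.976; a1=1.016 < 1.976 ≤ a1+a2=7.172 → R2 fires; P=9 E=5 M=3
Draw 4: a1=1.270, a2=7.695, a3=0.591, a0=9.556; τ=−ln(0.5803)/9.556=0.057 → t=1.068; u2·a0=0.3533·9.556=3.376; a1=1.270 < 3.376 ≤ a1+a2=8.965 → R2 fires; P=9 E=6 M=3
Draw 5: a1=1.524, a2=9.234, a3=0.591, a0=11.349; τ=−ln(0.8232)/11.349=0.017 → t=1.085; u2·a0=0.1148·11.349=1.303 ≤ a1=1.524 → R1 fires; P=10 E=6 M=3
Draw 6: a1=1.524, a2=10.260, a3=0.591, a0=12.375; τ=−ln(0.7908)/12.375=0.019 → t=1.104; u2·a0=0.7468·12.375=9.242; a1=1.524 < 9.242 ≤ a1+a2=11.784 → R2 fires; P=10 E=7 M=3
Draw 7: a1=1.778, a2=11.970, a3=0.591, a0=14.339; τ=−ln(0.6019)/14.339=0.035 → t=1.139 > T=1.13: stop.
At T=1.13: P=10 E=7 M=3; the largest is P.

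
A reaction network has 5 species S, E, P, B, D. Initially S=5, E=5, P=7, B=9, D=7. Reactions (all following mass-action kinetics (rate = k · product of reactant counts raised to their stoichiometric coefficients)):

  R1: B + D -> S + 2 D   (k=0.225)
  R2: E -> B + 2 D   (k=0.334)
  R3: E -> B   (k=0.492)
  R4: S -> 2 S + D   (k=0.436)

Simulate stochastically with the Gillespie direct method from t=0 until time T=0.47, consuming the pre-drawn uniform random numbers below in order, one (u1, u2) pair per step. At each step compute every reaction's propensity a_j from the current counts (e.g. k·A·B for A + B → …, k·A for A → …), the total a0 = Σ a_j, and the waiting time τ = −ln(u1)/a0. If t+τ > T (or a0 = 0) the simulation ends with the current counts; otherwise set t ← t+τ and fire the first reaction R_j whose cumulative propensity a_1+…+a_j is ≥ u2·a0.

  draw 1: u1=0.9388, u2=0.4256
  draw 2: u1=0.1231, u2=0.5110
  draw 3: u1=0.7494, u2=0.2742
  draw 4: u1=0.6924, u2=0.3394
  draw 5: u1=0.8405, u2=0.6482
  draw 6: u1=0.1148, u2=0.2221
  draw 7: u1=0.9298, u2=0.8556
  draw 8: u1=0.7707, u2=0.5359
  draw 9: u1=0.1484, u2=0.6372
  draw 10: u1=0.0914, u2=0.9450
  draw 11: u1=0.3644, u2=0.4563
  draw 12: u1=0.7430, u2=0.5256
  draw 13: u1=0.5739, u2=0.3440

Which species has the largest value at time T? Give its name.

t=0.000: S=5 E=5 P=7 B=9 D=7
Draw 1: a1=14.175, a2=1.670, a3=2.460, a4=2.180, a0=20.485; τ=−ln(0.9388)/20.485=0.003 → t=0.003; u2·a0=0.4256·20.485=8.718 ≤ a1=14.175 → R1 fires; S=6 E=5 P=7 B=8 D=8
Draw 2: a1=14.400, a2=1.670, a3=2.460, a4=2.616, a0=21.146; τ=−ln(0.1231)/21.146=0.099 → t=0.102; u2·a0=0.5110·21.146=10.806 ≤ a1=14.400 → R1 fires; S=7 E=5 P=7 B=7 D=9
Draw 3: a1=14.175, a2=1.670, a3=2.460, a4=3.052, a0=21.357; τ=−ln(0.7494)/21.357=0.014 → t=0.116; u2·a0=0.2742·21.357=5.856 ≤ a1=14.175 → R1 fires; S=8 E=5 P=7 B=6 D=10
Draw 4: a1=13.500, a2=1.670, a3=2.460, a4=3.488, a0=21.118; τ=−ln(0.6924)/21.118=0.017 → t=0.133; u2·a0=0.3394·21.118=7.167 ≤ a1=13.500 → R1 fires; S=9 E=5 P=7 B=5 D=11
Draw 5: a1=12.375, a2=1.670, a3=2.460, a4=3.924, a0=20.429; τ=−ln(0.8405)/20.429=0.009 → t=0.142; u2·a0=0.6482·20.429=13.242; a1=12.375 < 13.242 ≤ a1+a2=14.045 → R2 fires; S=9 E=4 P=7 B=6 D=13
Draw 6: a1=17.550, a2=1.336, a3=1.968, a4=3.924, a0=24.778; τ=−ln(0.1148)/24.778=0.087 → t=0.229; u2·a0=0.2221·24.778=5.503 ≤ a1=17.550 → R1 fires; S=10 E=4 P=7 B=5 D=14
Draw 7: a1=15.750, a2=1.336, a3=1.968, a4=4.360, a0=23.414; τ=−ln(0.9298)/23.414=0.003 → t=0.232; u2·a0=0.8556·23.414=20.033; a1+…+a3=19.054 < 20.033 ≤ a1+…+a4=23.414 → R4 fires; S=11 E=4 P=7 B=5 D=15
Draw 8: a1=16.875, a2=1.336, a3=1.968, a4=4.796, a0=24.975; τ=−ln(0.7707)/24.975=0.010 → t=0.242; u2·a0=0.5359·24.975=13.384 ≤ a1=16.875 → R1 fires; S=12 E=4 P=7 B=4 D=16
Draw 9: a1=14.400, a2=1.336, a3=1.968, a4=5.232, a0=22.936; τ=−ln(0.1484)/22.936=0.083 → t=0.326; u2·a0=0.6372·22.936=14.615; a1=14.400 < 14.615 ≤ a1+a2=15.736 → R2 fires; S=12 E=3 P=7 B=5 D=18
Draw 10: a1=20.250, a2=1.002, a3=1.476, a4=5.232, a0=27.960; τ=−ln(0.0914)/27.960=0.086 → t=0.411; u2·a0=0.9450·27.960=26.422; a1+…+a3=22.728 < 26.422 ≤ a1+…+a4=27.960 → R4 fires; S=13 E=3 P=7 B=5 D=19
Draw 11: a1=21.375, a2=1.002, a3=1.476, a4=5.668, a0=29.521; τ=−ln(0.3644)/29.521=0.034 → t=0.445; u2·a0=0.4563·29.521=13.470 ≤ a1=21.375 → R1 fires; S=14 E=3 P=7 B=4 D=20
Draw 12: a1=18.000, a2=1.002, a3=1.476, a4=6.104, a0=26.582; τ=−ln(0.7430)/26.582=0.011 → t=0.457; u2·a0=0.5256·26.582=13.971 ≤ a1=18.000 → R1 fires; S=15 E=3 P=7 B=3 D=21
Draw 13: a1=14.175, a2=1.002, a3=1.476, a4=6.540, a0=23.193; τ=−ln(0.5739)/23.193=0.024 → t=0.481 > T=0.47: stop.
At T=0.47: S=15 E=3 P=7 B=3 D=21; the largest is D.

Dominant species at T: D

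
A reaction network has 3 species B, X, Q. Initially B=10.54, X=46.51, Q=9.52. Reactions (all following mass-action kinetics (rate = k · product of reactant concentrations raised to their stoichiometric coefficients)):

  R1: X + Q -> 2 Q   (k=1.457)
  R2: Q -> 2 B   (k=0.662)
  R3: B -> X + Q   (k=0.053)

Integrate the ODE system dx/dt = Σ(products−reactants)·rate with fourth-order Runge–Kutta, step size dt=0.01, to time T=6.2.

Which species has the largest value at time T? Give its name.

RK4 with dt=0.01: 620 steps to T=6.2. Trajectory (selected grid times):
t=0.00: B=10.54 X=46.51 Q=9.52
t=0.69: B=50.15 X=0.05 Q=37.89
t=1.38: B=77.29 X=0.10 Q=27.80
t=2.07: B=96.90 X=0.15 Q=22.75
t=2.76: B=112.68 X=0.20 Q=20.57
t=3.44: B=126.57 X=0.23 Q=20.07
t=4.13: B=140.19 X=0.25 Q=20.56
t=4.82: B=154.06 X=0.26 Q=21.68
t=5.51: B=168.65 X=0.26 Q=23.23
t=6.20: B=184.25 X=0.27 Q=25.10
At T=6.2: B=184.25 X=0.27 Q=25.10; the largest is B.

Dominant species at T: B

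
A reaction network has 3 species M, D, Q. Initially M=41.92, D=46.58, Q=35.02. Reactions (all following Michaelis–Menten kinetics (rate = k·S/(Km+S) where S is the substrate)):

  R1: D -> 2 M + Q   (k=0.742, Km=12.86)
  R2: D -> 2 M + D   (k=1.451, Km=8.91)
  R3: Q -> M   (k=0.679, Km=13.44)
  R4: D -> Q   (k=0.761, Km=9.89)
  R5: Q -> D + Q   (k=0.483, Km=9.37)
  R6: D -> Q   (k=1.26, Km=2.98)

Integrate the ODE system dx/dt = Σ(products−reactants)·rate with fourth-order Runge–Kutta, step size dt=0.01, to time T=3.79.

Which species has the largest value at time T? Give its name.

RK4 with dt=0.01: 379 steps to T=3.79. Trajectory (selected grid times):
t=0.00: M=41.92 D=46.58 Q=35.02
t=0.42: M=43.64 D=45.74 Q=35.82
t=0.84: M=45.35 D=44.90 Q=36.61
t=1.26: M=47.06 D=44.06 Q=37.40
t=1.68: M=48.76 D=43.22 Q=38.19
t=2.11: M=50.50 D=42.37 Q=38.99
t=2.53: M=52.20 D=41.55 Q=39.77
t=2.95: M=53.89 D=40.72 Q=40.54
t=3.37: M=55.57 D=39.90 Q=41.31
t=3.79: M=57.25 D=39.08 Q=42.08
At T=3.79: M=57.25 D=39.08 Q=42.08; the largest is M.

Dominant species at T: M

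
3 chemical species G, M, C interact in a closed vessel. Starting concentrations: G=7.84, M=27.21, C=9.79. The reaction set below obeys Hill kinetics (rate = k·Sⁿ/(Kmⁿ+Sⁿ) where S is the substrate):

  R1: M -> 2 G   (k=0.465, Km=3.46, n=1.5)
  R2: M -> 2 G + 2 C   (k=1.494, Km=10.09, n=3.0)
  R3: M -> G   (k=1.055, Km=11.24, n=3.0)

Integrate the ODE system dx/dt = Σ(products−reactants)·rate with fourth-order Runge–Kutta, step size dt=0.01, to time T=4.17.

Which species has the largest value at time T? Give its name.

RK4 with dt=0.01: 417 steps to T=4.17. Trajectory (selected grid times):
t=0.00: G=7.84 M=27.21 C=9.79
t=0.46: G=10.00 M=25.90 C=11.09
t=0.93: G=12.19 M=24.58 C=12.41
t=1.39: G=14.32 M=23.30 C=13.69
t=1.85: G=16.42 M=22.03 C=14.95
t=2.32: G=18.53 M=20.76 C=16.23
t=2.78: G=20.56 M=19.54 C=17.45
t=3.24: G=22.56 M=18.34 C=18.64
t=3.71: G=24.54 M=17.15 C=19.83
t=4.17: G=26.42 M=16.02 C=20.95
At T=4.17: G=26.42 M=16.02 C=20.95; the largest is G.

Dominant species at T: G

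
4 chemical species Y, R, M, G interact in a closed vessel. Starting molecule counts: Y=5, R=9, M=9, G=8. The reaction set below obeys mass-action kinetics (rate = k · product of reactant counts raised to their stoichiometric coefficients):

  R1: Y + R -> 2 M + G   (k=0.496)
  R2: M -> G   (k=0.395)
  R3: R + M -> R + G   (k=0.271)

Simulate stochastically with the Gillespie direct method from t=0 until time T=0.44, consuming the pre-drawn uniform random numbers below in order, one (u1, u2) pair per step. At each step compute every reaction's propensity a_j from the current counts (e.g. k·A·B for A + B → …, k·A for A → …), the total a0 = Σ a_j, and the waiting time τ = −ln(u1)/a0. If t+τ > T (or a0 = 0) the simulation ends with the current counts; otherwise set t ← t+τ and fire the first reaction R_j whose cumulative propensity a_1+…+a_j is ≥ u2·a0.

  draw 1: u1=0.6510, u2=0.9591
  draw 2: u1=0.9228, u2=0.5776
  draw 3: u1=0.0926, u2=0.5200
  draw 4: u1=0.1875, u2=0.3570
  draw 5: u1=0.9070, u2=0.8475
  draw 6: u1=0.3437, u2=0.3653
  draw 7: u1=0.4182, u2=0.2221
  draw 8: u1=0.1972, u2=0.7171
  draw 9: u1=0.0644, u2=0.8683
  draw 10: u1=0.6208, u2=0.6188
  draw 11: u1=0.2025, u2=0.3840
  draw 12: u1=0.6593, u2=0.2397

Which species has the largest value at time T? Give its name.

t=0.000: Y=5 R=9 M=9 G=8
Draw 1: a1=22.320, a2=3.555, a3=21.951, a0=47.826; τ=−ln(0.6510)/47.826=0.009 → t=0.009; u2·a0=0.9591·47.826=45.870; a1+a2=25.875 < 45.870 ≤ a1+…+a3=47.826 → R3 fires; Y=5 R=9 M=8 G=9
Draw 2: a1=22.320, a2=3.160, a3=19.512, a0=44.992; τ=−ln(0.9228)/44.992=0.002 → t=0.011; u2·a0=0.5776·44.992=25.987; a1+a2=25.480 < 25.987 ≤ a1+…+a3=44.992 → R3 fires; Y=5 R=9 M=7 G=10
Draw 3: a1=22.320, a2=2.765, a3=17.073, a0=42.158; τ=−ln(0.0926)/42.158=0.056 → t=0.067; u2·a0=0.5200·42.158=21.922 ≤ a1=22.320 → R1 fires; Y=4 R=8 M=9 G=11
Draw 4: a1=15.872, a2=3.555, a3=19.512, a0=38.939; τ=−ln(0.1875)/38.939=0.043 → t=0.110; u2·a0=0.3570·38.939=13.901 ≤ a1=15.872 → R1 fires; Y=3 R=7 M=11 G=12
Draw 5: a1=10.416, a2=4.345, a3=20.867, a0=35.628; τ=−ln(0.9070)/35.628=0.003 → t=0.113; u2·a0=0.8475·35.628=30.195; a1+a2=14.761 < 30.195 ≤ a1+…+a3=35.628 → R3 fires; Y=3 R=7 M=10 G=13
Draw 6: a1=10.416, a2=3.950, a3=18.970, a0=33.336; τ=−ln(0.3437)/33.336=0.032 → t=0.145; u2·a0=0.3653·33.336=12.178; a1=10.416 < 12.178 ≤ a1+a2=14.366 → R2 fires; Y=3 R=7 M=9 G=14
Draw 7: a1=10.416, a2=3.555, a3=17.073, a0=31.044; τ=−ln(0.4182)/31.044=0.028 → t=0.173; u2·a0=0.2221·31.044=6.895 ≤ a1=10.416 → R1 fires; Y=2 R=6 M=11 G=15
Draw 8: a1=5.952, a2=4.345, a3=17.886, a0=28.183; τ=−ln(0.1972)/28.183=0.058 → t=0.231; u2·a0=0.7171·28.183=20.210; a1+a2=10.297 < 20.210 ≤ a1+…+a3=28.183 → R3 fires; Y=2 R=6 M=10 G=16
Draw 9: a1=5.952, a2=3.950, a3=16.260, a0=26.162; τ=−ln(0.0644)/26.162=0.105 → t=0.335; u2·a0=0.8683·26.162=22.716; a1+a2=9.902 < 22.716 ≤ a1+…+a3=26.162 → R3 fires; Y=2 R=6 M=9 G=17
Draw 10: a1=5.952, a2=3.555, a3=14.634, a0=24.141; τ=−ln(0.6208)/24.141=0.020 → t=0.355; u2·a0=0.6188·24.141=14.938; a1+a2=9.507 < 14.938 ≤ a1+…+a3=24.141 → R3 fires; Y=2 R=6 M=8 G=18
Draw 11: a1=5.952, a2=3.160, a3=13.008, a0=22.120; τ=−ln(0.2025)/22.120=0.072 → t=0.427; u2·a0=0.3840·22.120=8.494; a1=5.952 < 8.494 ≤ a1+a2=9.112 → R2 fires; Y=2 R=6 M=7 G=19
Draw 12: a1=5.952, a2=2.765, a3=11.382, a0=20.099; τ=−ln(0.6593)/20.099=0.021 → t=0.448 > T=0.44: stop.
At T=0.44: Y=2 R=6 M=7 G=19; the largest is G.

Dominant species at T: G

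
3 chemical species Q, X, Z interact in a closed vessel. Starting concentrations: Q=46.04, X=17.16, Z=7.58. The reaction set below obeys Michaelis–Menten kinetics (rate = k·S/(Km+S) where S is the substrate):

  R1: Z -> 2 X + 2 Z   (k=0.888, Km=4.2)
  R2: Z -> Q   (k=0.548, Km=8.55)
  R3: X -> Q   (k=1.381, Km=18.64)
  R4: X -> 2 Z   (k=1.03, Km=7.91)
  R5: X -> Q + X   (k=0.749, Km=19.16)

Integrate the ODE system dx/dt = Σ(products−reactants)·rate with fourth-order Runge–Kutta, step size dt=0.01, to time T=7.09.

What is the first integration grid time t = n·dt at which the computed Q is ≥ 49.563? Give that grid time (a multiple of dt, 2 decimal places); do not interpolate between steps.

RK4 with dt=0.01: 709 steps to T=7.09. Trajectory (selected grid times):
t=0.00: Q=46.04 X=17.16 Z=7.58
t=0.79: Q=47.05 X=17.01 Z=8.94
t=1.58: Q=48.08 X=16.91 Z=10.31
t=2.36: Q=49.11 X=16.86 Z=11.67
t=2.70: Q=49.56 X=16.84 Z=12.26
t=2.71: Q=49.57 X=16.84 Z=12.28
t=3.15: Q=50.16 X=16.83 Z=13.04
t=3.94: Q=51.22 X=16.84 Z=14.42
t=4.73: Q=52.29 X=16.86 Z=15.80
t=5.51: Q=53.36 X=16.91 Z=17.17
t=6.30: Q=54.45 X=16.97 Z=18.55
t=7.09: Q=55.54 X=17.04 Z=19.94
Q(2.70)=49.557 < 49.563 but Q(2.71)=49.570 ≥ 49.563, so the first grid time is t=2.71.

Threshold first reached at t = 2.71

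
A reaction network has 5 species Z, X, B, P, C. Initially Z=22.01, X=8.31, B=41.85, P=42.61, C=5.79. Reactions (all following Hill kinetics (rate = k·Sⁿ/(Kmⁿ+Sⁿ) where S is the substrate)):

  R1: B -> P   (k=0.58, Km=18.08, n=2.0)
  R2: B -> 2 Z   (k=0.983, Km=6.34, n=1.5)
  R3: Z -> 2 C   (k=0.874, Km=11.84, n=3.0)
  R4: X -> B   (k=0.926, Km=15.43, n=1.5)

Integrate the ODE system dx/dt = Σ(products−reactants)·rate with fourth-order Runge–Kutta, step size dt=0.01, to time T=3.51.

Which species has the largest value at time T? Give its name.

RK4 with dt=0.01: 351 steps to T=3.51. Trajectory (selected grid times):
t=0.00: Z=22.01 X=8.31 B=41.85 P=42.61 C=5.79
t=0.39: Z=22.44 X=8.21 B=41.40 P=42.80 C=6.38
t=0.78: Z=22.86 X=8.11 B=40.95 P=42.99 C=6.98
t=1.17: Z=23.28 X=8.01 B=40.50 P=43.18 C=7.58
t=1.56: Z=23.70 X=7.91 B=40.05 P=43.37 C=8.18
t=1.95: Z=24.12 X=7.82 B=39.59 P=43.55 C=8.79
t=2.34: Z=24.54 X=7.72 B=39.14 P=43.74 C=9.40
t=2.73: Z=24.95 X=7.63 B=38.69 P=43.93 C=10.02
t=3.12: Z=25.36 X=7.53 B=38.24 P=44.11 C=10.63
t=3.51: Z=25.77 X=7.44 B=37.79 P=44.30 C=11.25
At T=3.51: Z=25.77 X=7.44 B=37.79 P=44.30 C=11.25; the largest is P.

Dominant species at T: P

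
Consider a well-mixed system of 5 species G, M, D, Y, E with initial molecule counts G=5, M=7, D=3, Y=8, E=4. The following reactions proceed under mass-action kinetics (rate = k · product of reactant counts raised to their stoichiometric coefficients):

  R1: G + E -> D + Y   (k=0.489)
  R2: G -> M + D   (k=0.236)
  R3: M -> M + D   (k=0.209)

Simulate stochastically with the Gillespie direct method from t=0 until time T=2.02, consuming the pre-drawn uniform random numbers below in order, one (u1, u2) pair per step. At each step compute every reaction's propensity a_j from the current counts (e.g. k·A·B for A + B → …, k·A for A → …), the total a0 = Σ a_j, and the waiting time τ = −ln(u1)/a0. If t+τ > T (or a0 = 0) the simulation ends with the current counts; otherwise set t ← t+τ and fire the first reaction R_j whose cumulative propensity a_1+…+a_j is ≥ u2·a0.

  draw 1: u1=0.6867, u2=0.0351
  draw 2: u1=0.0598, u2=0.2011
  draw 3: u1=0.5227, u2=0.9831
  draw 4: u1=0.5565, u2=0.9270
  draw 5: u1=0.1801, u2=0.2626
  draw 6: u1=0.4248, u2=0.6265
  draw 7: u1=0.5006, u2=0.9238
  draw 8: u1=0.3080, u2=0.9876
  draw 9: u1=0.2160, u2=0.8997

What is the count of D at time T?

D at T = 11

t=0.000: G=5 M=7 D=3 Y=8 E=4
Draw 1: a1=9.780, a2=1.180, a3=1.463, a0=12.423; τ=−ln(0.6867)/12.423=0.030 → t=0.030; u2·a0=0.0351·12.423=0.436 ≤ a1=9.780 → R1 fires; G=4 M=7 D=4 Y=9 E=3
Draw 2: a1=5.868, a2=0.944, a3=1.463, a0=8.275; τ=−ln(0.0598)/8.275=0.340 → t=0.371; u2·a0=0.2011·8.275=1.664 ≤ a1=5.868 → R1 fires; G=3 M=7 D=5 Y=10 E=2
Draw 3: a1=2.934, a2=0.708, a3=1.463, a0=5.105; τ=−ln(0.5227)/5.105=0.127 → t=0.498; u2·a0=0.9831·5.105=5.019; a1+a2=3.642 < 5.019 ≤ a1+…+a3=5.105 → R3 fires; G=3 M=7 D=6 Y=10 E=2
Draw 4: a1=2.934, a2=0.708, a3=1.463, a0=5.105; τ=−ln(0.5565)/5.105=0.115 → t=0.613; u2·a0=0.9270·5.105=4.732; a1+a2=3.642 < 4.732 ≤ a1+…+a3=5.105 → R3 fires; G=3 M=7 D=7 Y=10 E=2
Draw 5: a1=2.934, a2=0.708, a3=1.463, a0=5.105; τ=−ln(0.1801)/5.105=0.336 → t=0.948; u2·a0=0.2626·5.105=1.341 ≤ a1=2.934 → R1 fires; G=2 M=7 D=8 Y=11 E=1
Draw 6: a1=0.978, a2=0.472, a3=1.463, a0=2.913; τ=−ln(0.4248)/2.913=0.294 → t=1.242; u2·a0=0.6265·2.913=1.825; a1+a2=1.450 < 1.825 ≤ a1+…+a3=2.913 → R3 fires; G=2 M=7 D=9 Y=11 E=1
Draw 7: a1=0.978, a2=0.472, a3=1.463, a0=2.913; τ=−ln(0.5006)/2.913=0.238 → t=1.480; u2·a0=0.9238·2.913=2.691; a1+a2=1.450 < 2.691 ≤ a1+…+a3=2.913 → R3 fires; G=2 M=7 D=10 Y=11 E=1
Draw 8: a1=0.978, a2=0.472, a3=1.463, a0=2.913; τ=−ln(0.3080)/2.913=0.404 → t=1.884; u2·a0=0.9876·2.913=2.877; a1+a2=1.450 < 2.877 ≤ a1+…+a3=2.913 → R3 fires; G=2 M=7 D=11 Y=11 E=1
Draw 9: a1=0.978, a2=0.472, a3=1.463, a0=2.913; τ=−ln(0.2160)/2.913=0.526 → t=2.410 > T=2.02: stop.
Read off D at T=2.02: 11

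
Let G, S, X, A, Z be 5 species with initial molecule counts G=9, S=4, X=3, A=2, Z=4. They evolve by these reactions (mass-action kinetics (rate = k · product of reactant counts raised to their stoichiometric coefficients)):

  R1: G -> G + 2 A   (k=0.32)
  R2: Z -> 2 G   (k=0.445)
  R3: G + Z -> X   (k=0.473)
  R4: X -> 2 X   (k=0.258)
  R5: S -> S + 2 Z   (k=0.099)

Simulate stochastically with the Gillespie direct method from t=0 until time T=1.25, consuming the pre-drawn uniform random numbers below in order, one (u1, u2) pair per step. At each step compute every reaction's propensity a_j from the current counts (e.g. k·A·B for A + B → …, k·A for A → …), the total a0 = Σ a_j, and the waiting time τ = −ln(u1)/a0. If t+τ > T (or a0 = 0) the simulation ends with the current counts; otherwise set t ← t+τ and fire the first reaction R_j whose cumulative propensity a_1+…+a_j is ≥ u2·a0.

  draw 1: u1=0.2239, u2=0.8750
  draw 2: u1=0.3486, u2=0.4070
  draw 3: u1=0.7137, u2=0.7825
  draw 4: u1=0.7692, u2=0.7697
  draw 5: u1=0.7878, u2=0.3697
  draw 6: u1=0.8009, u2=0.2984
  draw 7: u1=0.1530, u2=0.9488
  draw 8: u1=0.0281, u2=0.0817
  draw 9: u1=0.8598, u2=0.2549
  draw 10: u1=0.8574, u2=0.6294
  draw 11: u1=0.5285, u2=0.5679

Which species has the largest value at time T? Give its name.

t=0.000: G=9 S=4 X=3 A=2 Z=4
Draw 1: a1=2.880, a2=1.780, a3=17.028, a4=0.774, a5=0.396, a0=22.858; τ=−ln(0.2239)/22.858=0.065 → t=0.065; u2·a0=0.8750·22.858=20.001; a1+a2=4.660 < 20.001 ≤ a1+…+a3=21.688 → R3 fires; G=8 S=4 X=4 A=2 Z=3
Draw 2: a1=2.560, a2=1.335, a3=11.352, a4=1.032, a5=0.396, a0=16.675; τ=−ln(0.3486)/16.675=0.063 → t=0.129; u2·a0=0.4070·16.675=6.787; a1+a2=3.895 < 6.787 ≤ a1+…+a3=15.247 → R3 fires; G=7 S=4 X=5 A=2 Z=2
Draw 3: a1=2.240, a2=0.890, a3=6.622, a4=1.290, a5=0.396, a0=11.438; τ=−ln(0.7137)/11.438=0.029 → t=0.158; u2·a0=0.7825·11.438=8.950; a1+a2=3.130 < 8.950 ≤ a1+…+a3=9.752 → R3 fires; G=6 S=4 X=6 A=2 Z=1
Draw 4: a1=1.920, a2=0.445, a3=2.838, a4=1.548, a5=0.396, a0=7.147; τ=−ln(0.7692)/7.147=0.037 → t=0.195; u2·a0=0.7697·7.147=5.501; a1+…+a3=5.203 < 5.501 ≤ a1+…+a4=6.751 → R4 fires; G=6 S=4 X=7 A=2 Z=1
Draw 5: a1=1.920, a2=0.445, a3=2.838, a4=1.806, a5=0.396, a0=7.405; τ=−ln(0.7878)/7.405=0.032 → t=0.227; u2·a0=0.3697·7.405=2.738; a1+a2=2.365 < 2.738 ≤ a1+…+a3=5.203 → R3 fires; G=5 S=4 X=8 A=2 Z=0
Draw 6: a1=1.600, a2=0.000, a3=0.000, a4=2.064, a5=0.396, a0=4.060; τ=−ln(0.8009)/4.060=0.055 → t=0.282; u2·a0=0.2984·4.060=1.212 ≤ a1=1.600 → R1 fires; G=5 S=4 X=8 A=4 Z=0
Draw 7: a1=1.600, a2=0.000, a3=0.000, a4=2.064, a5=0.396, a0=4.060; τ=−ln(0.1530)/4.060=0.462 → t=0.744; u2·a0=0.9488·4.060=3.852; a1+…+a4=3.664 < 3.852 ≤ a1+…+a5=4.060 → R5 fires; G=5 S=4 X=8 A=4 Z=2
Draw 8: a1=1.600, a2=0.890, a3=4.730, a4=2.064, a5=0.396, a0=9.680; τ=−ln(0.0281)/9.680=0.369 → t=1.113; u2·a0=0.0817·9.680=0.791 ≤ a1=1.600 → R1 fires; G=5 S=4 X=8 A=6 Z=2
Draw 9: a1=1.600, a2=0.890, a3=4.730, a4=2.064, a5=0.396, a0=9.680; τ=−ln(0.8598)/9.680=0.016 → t=1.129; u2·a0=0.2549·9.680=2.467; a1=1.600 < 2.467 ≤ a1+a2=2.490 → R2 fires; G=7 S=4 X=8 A=6 Z=1
Draw 10: a1=2.240, a2=0.445, a3=3.311, a4=2.064, a5=0.396, a0=8.456; τ=−ln(0.8574)/8.456=0.018 → t=1.147; u2·a0=0.6294·8.456=5.322; a1+a2=2.685 < 5.322 ≤ a1+…+a3=5.996 → R3 fires; G=6 S=4 X=9 A=6 Z=0
Draw 11: a1=1.920, a2=0.000, a3=0.000, a4=2.322, a5=0.396, a0=4.638; τ=−ln(0.5285)/4.638=0.137 → t=1.284 > T=1.25: stop.
At T=1.25: G=6 S=4 X=9 A=6 Z=0; the largest is X.

Dominant species at T: X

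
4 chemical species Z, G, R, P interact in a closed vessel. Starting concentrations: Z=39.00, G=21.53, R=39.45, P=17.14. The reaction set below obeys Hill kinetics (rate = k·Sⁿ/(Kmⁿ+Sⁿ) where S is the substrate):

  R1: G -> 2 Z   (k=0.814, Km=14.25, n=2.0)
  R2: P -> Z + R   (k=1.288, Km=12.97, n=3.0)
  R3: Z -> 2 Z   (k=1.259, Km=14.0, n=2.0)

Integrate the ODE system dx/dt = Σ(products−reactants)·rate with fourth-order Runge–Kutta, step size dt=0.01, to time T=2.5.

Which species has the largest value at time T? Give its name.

RK4 with dt=0.01: 250 steps to T=2.5. Trajectory (selected grid times):
t=0.00: Z=39.00 G=21.53 R=39.45 P=17.14
t=0.28: Z=39.88 G=21.37 R=39.70 P=16.89
t=0.56: Z=40.76 G=21.21 R=39.95 P=16.64
t=0.83: Z=41.60 G=21.06 R=40.18 P=16.41
t=1.11: Z=42.47 G=20.91 R=40.42 P=16.17
t=1.39: Z=43.33 G=20.75 R=40.66 P=15.93
t=1.67: Z=44.19 G=20.60 R=40.89 P=15.70
t=1.94: Z=45.02 G=20.45 R=41.11 P=15.48
t=2.22: Z=45.87 G=20.30 R=41.33 P=15.26
t=2.50: Z=46.72 G=20.14 R=41.56 P=15.03
At T=2.5: Z=46.72 G=20.14 R=41.56 P=15.03; the largest is Z.

Dominant species at T: Z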